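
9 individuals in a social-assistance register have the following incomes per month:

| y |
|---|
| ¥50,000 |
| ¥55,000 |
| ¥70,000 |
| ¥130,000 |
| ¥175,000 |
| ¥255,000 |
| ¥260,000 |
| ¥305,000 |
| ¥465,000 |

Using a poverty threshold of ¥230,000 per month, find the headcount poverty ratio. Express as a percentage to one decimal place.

5 of the 9 individuals have income below ¥230,000.
H = 5/9 = 55.6%.

55.6%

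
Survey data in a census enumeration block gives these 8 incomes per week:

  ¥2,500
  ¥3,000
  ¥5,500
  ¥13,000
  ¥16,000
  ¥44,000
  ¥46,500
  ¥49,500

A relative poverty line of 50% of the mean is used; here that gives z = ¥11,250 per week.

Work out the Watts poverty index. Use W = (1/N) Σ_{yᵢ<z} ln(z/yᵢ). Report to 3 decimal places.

0.443

Poor units: ¥2,500, ¥3,000, ¥5,500 (q = 3 of N = 8).
Log shortfalls: ln(11250/2500) = 1.5041; ln(11250/3000) = 1.3218; ln(11250/5500) = 0.7156.
W = 3.541453 / 8 = 0.443.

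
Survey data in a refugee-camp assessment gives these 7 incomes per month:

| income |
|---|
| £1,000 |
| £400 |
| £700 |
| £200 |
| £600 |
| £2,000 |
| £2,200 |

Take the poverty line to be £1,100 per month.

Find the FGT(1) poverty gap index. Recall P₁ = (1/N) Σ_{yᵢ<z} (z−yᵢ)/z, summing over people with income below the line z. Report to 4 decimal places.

Below the line: £200, £400, £600, £700, £1,000 (q = 5 of N = 7).
Normalized shortfalls: (1100−200)/1100 = 0.8182; (1100−400)/1100 = 0.6364; (1100−600)/1100 = 0.4545; (1100−700)/1100 = 0.3636; (1100−1000)/1100 = 0.0909.
Sum of shortfalls = 2.363636; P₁ averages over all N: 2.363636 / 7 = 0.3377.

0.3377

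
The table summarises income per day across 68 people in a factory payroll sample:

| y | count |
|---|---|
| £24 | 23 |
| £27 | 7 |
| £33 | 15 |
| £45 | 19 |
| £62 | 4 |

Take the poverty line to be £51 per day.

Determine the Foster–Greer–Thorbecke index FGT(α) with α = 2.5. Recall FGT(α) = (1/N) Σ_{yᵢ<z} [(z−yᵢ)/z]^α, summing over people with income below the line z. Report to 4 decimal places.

Incomes under z: 23×£24, 7×£27, 15×£33, 19×£45 (q = 64 of N = 68).
Gap ratios (z−y)/z: (51−24)/51 = 0.5294 (×23); (51−27)/51 = 0.4706 (×7); (51−33)/51 = 0.3529 (×15); (51−45)/51 = 0.1176 (×19).
Raised to α = 2.5: 0.20393 (×23); 0.15192 (×7); 0.07400 (×15); 0.00475 (×19).
Sum = 6.954092; FGT(2.5) = 6.954092 / 68 = 0.1023.

0.1023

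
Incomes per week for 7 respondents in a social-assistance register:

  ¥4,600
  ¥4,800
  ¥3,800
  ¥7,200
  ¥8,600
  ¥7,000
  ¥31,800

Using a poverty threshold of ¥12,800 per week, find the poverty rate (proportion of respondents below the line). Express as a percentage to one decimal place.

85.7%

6 of the 7 respondents have income below ¥12,800.
H = 6/7 = 85.7%.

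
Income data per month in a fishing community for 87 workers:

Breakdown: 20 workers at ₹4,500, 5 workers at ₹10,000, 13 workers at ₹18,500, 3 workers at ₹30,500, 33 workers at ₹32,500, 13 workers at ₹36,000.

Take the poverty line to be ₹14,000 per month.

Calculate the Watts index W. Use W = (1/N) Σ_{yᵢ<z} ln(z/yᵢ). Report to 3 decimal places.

0.280

Below z: 20×₹4,500, 5×₹10,000 (q = 25 of N = 87).
Log gaps: ln(14000/4500) = 1.1350 (×20); ln(14000/10000) = 0.3365 (×5).
W = 24.381960 / 87 = 0.280.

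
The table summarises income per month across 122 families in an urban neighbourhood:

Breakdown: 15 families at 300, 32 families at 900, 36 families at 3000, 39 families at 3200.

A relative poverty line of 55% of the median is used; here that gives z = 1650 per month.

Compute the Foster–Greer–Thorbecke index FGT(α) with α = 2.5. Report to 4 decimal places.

0.1110

Below the line: 15×300, 32×900 (q = 47 of N = 122).
Relative gaps: (1650−300)/1650 = 0.8182 (×15); (1650−900)/1650 = 0.4545 (×32).
Raised to α = 2.5: 0.60551 (×15); 0.13930 (×32).
Sum = 13.540238; FGT(2.5) = 13.540238 / 122 = 0.1110.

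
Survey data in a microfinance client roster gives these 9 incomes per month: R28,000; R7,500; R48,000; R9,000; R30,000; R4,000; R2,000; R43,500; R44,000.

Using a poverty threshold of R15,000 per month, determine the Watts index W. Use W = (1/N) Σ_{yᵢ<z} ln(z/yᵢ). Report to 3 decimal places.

Below z: R2,000, R4,000, R7,500, R9,000 (q = 4 of N = 9).
Log gaps: ln(15000/2000) = 2.0149; ln(15000/4000) = 1.3218; ln(15000/7500) = 0.6931; ln(15000/9000) = 0.5108.
W = 4.540632 / 9 = 0.505.

0.505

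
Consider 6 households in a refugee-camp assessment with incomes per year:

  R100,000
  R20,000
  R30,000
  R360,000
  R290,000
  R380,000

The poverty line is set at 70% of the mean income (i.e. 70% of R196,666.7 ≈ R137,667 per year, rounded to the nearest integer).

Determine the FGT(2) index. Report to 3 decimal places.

Below the line: R20,000, R30,000, R100,000 (q = 3 of N = 6).
Shortfall ratios: (137667−20000)/137667 = 0.8547; (137667−30000)/137667 = 0.7821; (137667−100000)/137667 = 0.2736.
Squared: 0.7305; 0.6117; 0.0749.
Sum = 1.417065; P₂ = 1.417065 / 6 = 0.236.

0.236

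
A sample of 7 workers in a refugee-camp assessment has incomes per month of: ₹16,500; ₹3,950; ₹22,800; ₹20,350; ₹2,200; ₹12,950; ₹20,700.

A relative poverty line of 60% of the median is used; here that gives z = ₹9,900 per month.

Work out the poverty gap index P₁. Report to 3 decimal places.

0.197

Incomes under z: ₹2,200, ₹3,950 (q = 2 of N = 7).
Gap ratios (z−y)/z: (9900−2200)/9900 = 0.7778; (9900−3950)/9900 = 0.6010.
Sum of shortfalls = 1.378788; P₁ averages over all N: 1.378788 / 7 = 0.197.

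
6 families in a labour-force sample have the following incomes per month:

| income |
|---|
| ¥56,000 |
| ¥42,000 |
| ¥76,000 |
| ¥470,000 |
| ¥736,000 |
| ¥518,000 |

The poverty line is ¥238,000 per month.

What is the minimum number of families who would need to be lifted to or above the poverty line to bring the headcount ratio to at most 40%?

Currently q = 3 of N = 6 are below the line (H = 0.500).
A headcount ratio of at most 40% allows at most ⌊0.40 × 6⌋ = 2 poor families.
So at least 3 − 2 = 1 must be lifted.

1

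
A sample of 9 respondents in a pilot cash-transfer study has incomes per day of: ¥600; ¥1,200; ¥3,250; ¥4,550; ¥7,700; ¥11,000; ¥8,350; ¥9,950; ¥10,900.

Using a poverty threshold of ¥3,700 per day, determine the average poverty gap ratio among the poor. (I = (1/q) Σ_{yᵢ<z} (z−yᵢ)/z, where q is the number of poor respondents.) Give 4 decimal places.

Poor units: ¥600, ¥1,200, ¥3,250 (q = 3 of N = 9).
Shortfall ratios (z−y)/z: 0.8378, 0.6757, 0.1216; sum = 1.635135.
The income-gap ratio divides by q (the poor only): 1.635135 / 3 = 0.5450.

0.5450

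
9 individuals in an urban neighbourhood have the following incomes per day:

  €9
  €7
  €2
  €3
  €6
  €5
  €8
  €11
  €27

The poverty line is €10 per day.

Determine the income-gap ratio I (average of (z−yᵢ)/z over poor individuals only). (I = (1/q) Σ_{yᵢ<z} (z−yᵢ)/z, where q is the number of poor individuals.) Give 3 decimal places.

0.429

Poor units: €2, €3, €5, €6, €7, €8, €9 (q = 7 of N = 9).
Relative gaps: 0.8000, 0.7000, 0.5000, 0.4000, 0.3000, 0.2000, 0.1000; sum = 3.000000.
The income-gap ratio divides by q (the poor only): 3.000000 / 7 = 0.429.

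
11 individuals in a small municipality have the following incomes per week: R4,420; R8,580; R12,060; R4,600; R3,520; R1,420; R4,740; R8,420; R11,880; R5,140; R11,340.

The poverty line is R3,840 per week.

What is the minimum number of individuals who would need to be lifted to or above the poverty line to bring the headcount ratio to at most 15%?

Currently q = 2 of N = 11 are below the line (H = 0.182).
A headcount ratio of at most 15% allows at most ⌊0.15 × 11⌋ = 1 poor individuals.
So at least 2 − 1 = 1 must be lifted.

1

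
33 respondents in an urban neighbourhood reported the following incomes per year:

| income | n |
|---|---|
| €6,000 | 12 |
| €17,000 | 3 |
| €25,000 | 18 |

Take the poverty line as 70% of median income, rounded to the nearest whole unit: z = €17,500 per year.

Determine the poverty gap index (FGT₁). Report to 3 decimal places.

Below the line: 12×€6,000, 3×€17,000 (q = 15 of N = 33).
Normalized shortfalls: (17500−6000)/17500 = 0.6571 (×12); (17500−17000)/17500 = 0.0286 (×3).
Sum of shortfalls = 7.971429; P₁ averages over all N: 7.971429 / 33 = 0.242.

0.242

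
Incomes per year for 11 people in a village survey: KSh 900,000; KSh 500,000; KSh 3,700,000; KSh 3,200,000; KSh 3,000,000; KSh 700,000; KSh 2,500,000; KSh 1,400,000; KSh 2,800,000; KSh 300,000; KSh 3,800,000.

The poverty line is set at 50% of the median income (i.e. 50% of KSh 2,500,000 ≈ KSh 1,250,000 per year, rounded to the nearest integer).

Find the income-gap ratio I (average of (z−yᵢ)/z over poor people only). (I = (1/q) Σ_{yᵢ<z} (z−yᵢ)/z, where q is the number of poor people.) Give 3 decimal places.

Poor units: KSh 300,000, KSh 500,000, KSh 700,000, KSh 900,000 (q = 4 of N = 11).
Shortfall ratios (z−y)/z: 0.7600, 0.6000, 0.4400, 0.2800; sum = 2.080000.
The income-gap ratio divides by q (the poor only): 2.080000 / 4 = 0.520.

0.520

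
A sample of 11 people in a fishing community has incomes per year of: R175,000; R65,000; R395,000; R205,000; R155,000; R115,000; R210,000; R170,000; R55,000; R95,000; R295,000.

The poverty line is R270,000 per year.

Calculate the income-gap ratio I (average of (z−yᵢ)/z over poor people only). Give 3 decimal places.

0.488

Below the line: R55,000, R65,000, R95,000, R115,000, R155,000, R170,000, R175,000, R205,000, R210,000 (q = 9 of N = 11).
Shortfall ratios (z−y)/z: 0.7963, 0.7593, 0.6481, 0.5741, 0.4259, 0.3704, 0.3519, 0.2407, 0.2222; sum = 4.388889.
I averages over the q = 9 poor units only: 4.388889 / 9 = 0.488.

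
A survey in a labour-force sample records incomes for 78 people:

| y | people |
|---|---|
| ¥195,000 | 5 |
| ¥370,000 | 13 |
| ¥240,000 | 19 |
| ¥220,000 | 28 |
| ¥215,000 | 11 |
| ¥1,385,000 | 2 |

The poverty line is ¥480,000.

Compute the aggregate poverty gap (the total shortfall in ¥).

¥17,610,000

Incomes under z: 5×¥195,000, 11×¥215,000, 28×¥220,000, 19×¥240,000, 13×¥370,000 (q = 76 of N = 78).
Individual gaps: 5×(480000−195000) = 1425000; 11×(480000−215000) = 2915000; 28×(480000−220000) = 7280000; 19×(480000−240000) = 4560000; 13×(480000−370000) = 1430000.
Aggregate gap = ¥17,610,000.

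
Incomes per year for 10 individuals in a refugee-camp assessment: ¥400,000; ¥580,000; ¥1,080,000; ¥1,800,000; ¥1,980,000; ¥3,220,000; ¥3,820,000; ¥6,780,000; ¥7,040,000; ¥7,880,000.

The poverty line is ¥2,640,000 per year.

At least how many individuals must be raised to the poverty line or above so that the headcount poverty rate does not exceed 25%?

5 of the 10 individuals are poor, so H = 5/10 = 0.500.
A headcount ratio of at most 25% allows at most ⌊0.25 × 10⌋ = 2 poor individuals.
So at least 5 − 2 = 3 must be lifted.

3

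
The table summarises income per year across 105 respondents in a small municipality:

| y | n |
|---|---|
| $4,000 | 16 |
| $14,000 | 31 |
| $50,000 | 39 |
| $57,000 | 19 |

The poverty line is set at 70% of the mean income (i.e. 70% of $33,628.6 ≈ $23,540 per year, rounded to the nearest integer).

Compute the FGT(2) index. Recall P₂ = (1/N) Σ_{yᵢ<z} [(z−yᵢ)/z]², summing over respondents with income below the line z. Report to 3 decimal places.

0.153

Below z: 16×$4,000, 31×$14,000 (q = 47 of N = 105).
Shortfall ratios: (23540−4000)/23540 = 0.8301 (×16); (23540−14000)/23540 = 0.4053 (×31).
Squared: 0.6890 (×16); 0.1642 (×31).
Sum = 16.115928; P₂ = 16.115928 / 105 = 0.153.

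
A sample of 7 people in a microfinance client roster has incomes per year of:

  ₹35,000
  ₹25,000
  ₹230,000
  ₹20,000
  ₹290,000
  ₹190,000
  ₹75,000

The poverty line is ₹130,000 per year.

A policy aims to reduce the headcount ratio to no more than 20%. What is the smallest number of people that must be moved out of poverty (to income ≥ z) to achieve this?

Currently q = 4 of N = 7 are below the line (H = 0.571).
A headcount ratio of at most 20% allows at most ⌊0.20 × 7⌋ = 1 poor people.
So at least 4 − 1 = 3 must be lifted.

3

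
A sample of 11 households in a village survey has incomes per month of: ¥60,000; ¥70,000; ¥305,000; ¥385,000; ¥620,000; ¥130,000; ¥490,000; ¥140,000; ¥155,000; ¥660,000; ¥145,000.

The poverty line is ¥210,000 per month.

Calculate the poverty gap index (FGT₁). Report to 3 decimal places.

Poor units: ¥60,000, ¥70,000, ¥130,000, ¥140,000, ¥145,000, ¥155,000 (q = 6 of N = 11).
Normalized shortfalls: (210000−60000)/210000 = 0.7143; (210000−70000)/210000 = 0.6667; (210000−130000)/210000 = 0.3810; (210000−140000)/210000 = 0.3333; (210000−145000)/210000 = 0.3095; (210000−155000)/210000 = 0.2619.
Σ = 2.666667. Dividing by the full population N = 11 gives P₁ = 0.242.

0.242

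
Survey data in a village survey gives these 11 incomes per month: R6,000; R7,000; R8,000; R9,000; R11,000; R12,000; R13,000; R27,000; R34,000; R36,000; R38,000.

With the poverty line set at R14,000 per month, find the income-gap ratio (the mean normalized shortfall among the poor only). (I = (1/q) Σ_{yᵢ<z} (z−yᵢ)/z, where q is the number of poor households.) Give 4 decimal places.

0.3265

Below z: R6,000, R7,000, R8,000, R9,000, R11,000, R12,000, R13,000 (q = 7 of N = 11).
Shortfall ratios (z−y)/z: 0.5714, 0.5000, 0.4286, 0.3571, 0.2143, 0.1429, 0.0714; sum = 2.285714.
I averages over the q = 7 poor units only: 2.285714 / 7 = 0.3265.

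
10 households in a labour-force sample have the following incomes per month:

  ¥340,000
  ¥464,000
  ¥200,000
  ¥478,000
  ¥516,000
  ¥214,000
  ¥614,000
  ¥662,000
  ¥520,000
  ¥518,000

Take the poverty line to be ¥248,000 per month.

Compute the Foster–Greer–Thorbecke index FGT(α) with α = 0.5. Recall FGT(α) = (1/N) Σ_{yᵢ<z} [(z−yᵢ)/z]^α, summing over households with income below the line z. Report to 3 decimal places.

Below z: ¥200,000, ¥214,000 (q = 2 of N = 10).
Relative gaps: (248000−200000)/248000 = 0.1935; (248000−214000)/248000 = 0.1371.
Raised to α = 0.5: 0.43994; 0.37027.
Sum = 0.810207; FGT(0.5) = 0.810207 / 10 = 0.081.

0.081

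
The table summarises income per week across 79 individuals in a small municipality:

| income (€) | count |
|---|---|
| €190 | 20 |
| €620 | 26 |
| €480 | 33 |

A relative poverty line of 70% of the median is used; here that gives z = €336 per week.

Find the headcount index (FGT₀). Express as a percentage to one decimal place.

20 of the 79 individuals have income below €336.
H = 20/79 = 25.3%.

25.3%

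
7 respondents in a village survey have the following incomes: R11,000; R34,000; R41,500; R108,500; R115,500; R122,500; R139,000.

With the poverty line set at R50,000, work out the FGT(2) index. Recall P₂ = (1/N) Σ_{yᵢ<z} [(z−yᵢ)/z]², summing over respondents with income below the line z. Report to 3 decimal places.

Below the line: R11,000, R34,000, R41,500 (q = 3 of N = 7).
Gap ratios (z−y)/z: (50000−11000)/50000 = 0.7800; (50000−34000)/50000 = 0.3200; (50000−41500)/50000 = 0.1700.
Squared: 0.6084; 0.1024; 0.0289.
Sum = 0.739700; P₂ = 0.739700 / 7 = 0.106.

0.106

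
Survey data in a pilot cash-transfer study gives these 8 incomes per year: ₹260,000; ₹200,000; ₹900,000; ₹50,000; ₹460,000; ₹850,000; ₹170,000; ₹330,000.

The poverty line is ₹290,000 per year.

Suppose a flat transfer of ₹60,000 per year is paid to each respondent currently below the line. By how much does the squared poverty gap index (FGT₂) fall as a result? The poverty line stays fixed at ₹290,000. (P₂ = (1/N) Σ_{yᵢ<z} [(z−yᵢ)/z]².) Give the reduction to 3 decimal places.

Before: below the line — ₹50,000, ₹170,000, ₹200,000, ₹260,000; squared poverty gap index (FGT₂) = 0.12039.
After the ₹60,000 transfer: below the line — ₹110,000, ₹230,000, ₹260,000; squared poverty gap index (FGT₂) = 0.05485.
Reduction = 0.12039 − 0.05485 = 0.066.

0.066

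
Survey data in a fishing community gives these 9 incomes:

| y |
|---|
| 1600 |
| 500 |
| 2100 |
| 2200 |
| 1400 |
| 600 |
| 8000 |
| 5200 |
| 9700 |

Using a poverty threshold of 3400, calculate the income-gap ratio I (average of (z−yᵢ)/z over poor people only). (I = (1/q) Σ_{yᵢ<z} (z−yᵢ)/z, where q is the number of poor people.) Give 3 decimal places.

Poor units: 500, 600, 1400, 1600, 2100, 2200 (q = 6 of N = 9).
Relative gaps: 0.8529, 0.8235, 0.5882, 0.5294, 0.3824, 0.3529; sum = 3.529412.
I averages over the q = 6 poor units only: 3.529412 / 6 = 0.588.

0.588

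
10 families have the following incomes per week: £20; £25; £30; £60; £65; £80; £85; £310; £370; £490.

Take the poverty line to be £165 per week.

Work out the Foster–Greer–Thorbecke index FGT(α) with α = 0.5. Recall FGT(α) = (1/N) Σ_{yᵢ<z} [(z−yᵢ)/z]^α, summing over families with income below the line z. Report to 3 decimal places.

Poor units: £20, £25, £30, £60, £65, £80, £85 (q = 7 of N = 10).
Normalized shortfalls: (165−20)/165 = 0.8788; (165−25)/165 = 0.8485; (165−30)/165 = 0.8182; (165−60)/165 = 0.6364; (165−65)/165 = 0.6061; (165−80)/165 = 0.5152; (165−85)/165 = 0.4848.
Raised to α = 0.5: 0.93744; 0.92113; 0.90453; 0.79772; 0.77850; 0.71774; 0.69631.
Sum = 5.753377; FGT(0.5) = 5.753377 / 10 = 0.575.

0.575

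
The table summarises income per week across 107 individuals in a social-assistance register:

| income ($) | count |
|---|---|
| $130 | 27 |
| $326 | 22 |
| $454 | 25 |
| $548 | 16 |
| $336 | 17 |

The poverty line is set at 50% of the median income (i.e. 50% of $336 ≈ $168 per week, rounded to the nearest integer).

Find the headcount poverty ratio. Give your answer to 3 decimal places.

27 of the 107 individuals have income below $168.
H = 27/107 = 0.252.

0.252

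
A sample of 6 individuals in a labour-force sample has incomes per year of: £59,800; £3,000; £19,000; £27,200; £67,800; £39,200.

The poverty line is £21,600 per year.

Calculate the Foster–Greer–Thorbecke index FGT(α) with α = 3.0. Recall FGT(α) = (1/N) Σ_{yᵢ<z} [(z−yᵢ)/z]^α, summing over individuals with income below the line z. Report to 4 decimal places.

Incomes under z: £3,000, £19,000 (q = 2 of N = 6).
Gap ratios (z−y)/z: (21600−3000)/21600 = 0.8611; (21600−19000)/21600 = 0.1204.
Raised to α = 3.0: 0.63852; 0.00174.
Sum = 0.640269; FGT(3.0) = 0.640269 / 6 = 0.1067.

0.1067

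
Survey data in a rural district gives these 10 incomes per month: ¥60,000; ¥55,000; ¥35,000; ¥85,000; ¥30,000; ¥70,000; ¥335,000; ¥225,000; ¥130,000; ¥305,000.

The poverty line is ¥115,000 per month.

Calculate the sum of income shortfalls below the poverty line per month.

Below the line: ¥30,000, ¥35,000, ¥55,000, ¥60,000, ¥70,000, ¥85,000 (q = 6 of N = 10).
Individual gaps: 115000−30000 = 85000; 115000−35000 = 80000; 115000−55000 = 60000; 115000−60000 = 55000; 115000−70000 = 45000; 115000−85000 = 30000.
Aggregate gap = ¥355,000.

¥355,000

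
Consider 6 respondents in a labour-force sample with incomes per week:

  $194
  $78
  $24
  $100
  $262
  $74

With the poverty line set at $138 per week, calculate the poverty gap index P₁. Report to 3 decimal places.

0.333

Incomes under z: $24, $74, $78, $100 (q = 4 of N = 6).
Normalized shortfalls: (138−24)/138 = 0.8261; (138−74)/138 = 0.4638; (138−78)/138 = 0.4348; (138−100)/138 = 0.2754.
Sum of shortfalls = 2.000000; P₁ averages over all N: 2.000000 / 6 = 0.333.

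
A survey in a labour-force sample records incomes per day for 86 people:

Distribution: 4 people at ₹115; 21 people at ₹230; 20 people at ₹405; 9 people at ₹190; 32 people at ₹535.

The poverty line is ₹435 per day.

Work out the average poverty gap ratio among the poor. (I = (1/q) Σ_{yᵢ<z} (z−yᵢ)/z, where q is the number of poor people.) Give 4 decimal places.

Below the line: 4×₹115, 9×₹190, 21×₹230, 20×₹405 (q = 54 of N = 86).
Shortfall ratios (z−y)/z: 0.7356 (×4), 0.5632 (×9), 0.4713 (×21), 0.0690 (×20); sum = 19.287356.
I averages over the q = 54 poor units only: 19.287356 / 54 = 0.3572.

0.3572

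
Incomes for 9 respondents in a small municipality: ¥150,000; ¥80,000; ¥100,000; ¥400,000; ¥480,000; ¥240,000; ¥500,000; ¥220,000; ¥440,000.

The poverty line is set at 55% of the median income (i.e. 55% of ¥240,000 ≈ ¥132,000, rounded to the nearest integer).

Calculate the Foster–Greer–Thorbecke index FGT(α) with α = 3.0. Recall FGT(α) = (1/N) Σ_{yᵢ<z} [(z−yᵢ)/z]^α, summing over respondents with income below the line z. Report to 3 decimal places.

0.008

Below z: ¥80,000, ¥100,000 (q = 2 of N = 9).
Shortfall ratios: (132000−80000)/132000 = 0.3939; (132000−100000)/132000 = 0.2424.
Raised to α = 3.0: 0.06113; 0.01425.
Sum = 0.075382; FGT(3.0) = 0.075382 / 9 = 0.008.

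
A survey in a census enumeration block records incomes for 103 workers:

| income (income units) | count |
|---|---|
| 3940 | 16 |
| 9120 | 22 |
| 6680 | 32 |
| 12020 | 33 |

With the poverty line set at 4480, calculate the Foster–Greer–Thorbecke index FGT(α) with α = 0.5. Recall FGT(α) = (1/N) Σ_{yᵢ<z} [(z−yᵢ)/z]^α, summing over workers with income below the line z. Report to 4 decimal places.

Below the line: 16×3940 (q = 16 of N = 103).
Shortfall ratios: (4480−3940)/4480 = 0.1205 (×16).
Raised to α = 0.5: 0.34718 (×16).
Sum = 5.554921; FGT(0.5) = 5.554921 / 103 = 0.0539.

0.0539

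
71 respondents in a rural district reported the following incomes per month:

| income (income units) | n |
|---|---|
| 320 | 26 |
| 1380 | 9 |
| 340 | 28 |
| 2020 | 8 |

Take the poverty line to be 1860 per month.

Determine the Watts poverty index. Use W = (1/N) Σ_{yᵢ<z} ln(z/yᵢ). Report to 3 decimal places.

Below z: 26×320, 28×340, 9×1380 (q = 63 of N = 71).
ln(z/y) terms: ln(1860/320) = 1.7600 (×26); ln(1860/340) = 1.6994 (×28); ln(1860/1380) = 0.2985 (×9).
W = 96.029529 / 71 = 1.353.

1.353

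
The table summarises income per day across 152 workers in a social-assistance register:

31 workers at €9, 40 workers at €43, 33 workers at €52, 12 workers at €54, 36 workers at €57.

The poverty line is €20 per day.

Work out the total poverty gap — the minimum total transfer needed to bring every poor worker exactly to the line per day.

€341

Poor units: 31×€9 (q = 31 of N = 152).
Individual gaps: 31×(20−9) = 341.
Aggregate gap = €341.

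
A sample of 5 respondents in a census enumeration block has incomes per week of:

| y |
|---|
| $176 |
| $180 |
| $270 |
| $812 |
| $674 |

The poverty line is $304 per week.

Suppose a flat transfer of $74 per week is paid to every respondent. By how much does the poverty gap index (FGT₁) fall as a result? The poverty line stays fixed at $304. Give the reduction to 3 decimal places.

0.120

Before: below the line — $176, $180, $270; poverty gap index (FGT₁) = 0.18816.
After the $74 transfer: below the line — $250, $254; poverty gap index (FGT₁) = 0.06842.
Reduction = 0.18816 − 0.06842 = 0.120.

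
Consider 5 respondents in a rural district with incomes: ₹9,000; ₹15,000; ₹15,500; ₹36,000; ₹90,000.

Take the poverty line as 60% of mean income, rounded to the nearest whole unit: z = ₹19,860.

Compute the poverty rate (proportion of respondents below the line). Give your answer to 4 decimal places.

0.6000

3 of the 5 respondents have income below ₹19,860.
H = 3/5 = 0.6000.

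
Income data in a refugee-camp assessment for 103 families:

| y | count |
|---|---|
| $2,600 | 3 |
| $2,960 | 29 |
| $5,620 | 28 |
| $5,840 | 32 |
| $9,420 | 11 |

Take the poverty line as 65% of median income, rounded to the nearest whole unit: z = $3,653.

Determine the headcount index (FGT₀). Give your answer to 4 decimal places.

0.3107

32 of the 103 families have income below $3,653.
H = 32/103 = 0.3107.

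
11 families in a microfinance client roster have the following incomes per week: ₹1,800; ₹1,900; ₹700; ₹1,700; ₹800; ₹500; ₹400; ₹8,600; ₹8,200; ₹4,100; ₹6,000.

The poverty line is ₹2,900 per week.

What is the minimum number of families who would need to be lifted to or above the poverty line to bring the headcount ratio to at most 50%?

Currently q = 7 of N = 11 are below the line (H = 0.636).
A headcount ratio of at most 50% allows at most ⌊0.50 × 11⌋ = 5 poor families.
So at least 7 − 5 = 2 must be lifted.

2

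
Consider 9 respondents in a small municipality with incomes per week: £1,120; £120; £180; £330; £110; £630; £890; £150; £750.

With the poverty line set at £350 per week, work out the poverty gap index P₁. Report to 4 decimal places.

Below the line: £110, £120, £150, £180, £330 (q = 5 of N = 9).
Normalized shortfalls: (350−110)/350 = 0.6857; (350−120)/350 = 0.6571; (350−150)/350 = 0.5714; (350−180)/350 = 0.4857; (350−330)/350 = 0.0571.
Sum of shortfalls = 2.457143; P₁ averages over all N: 2.457143 / 9 = 0.2730.

0.2730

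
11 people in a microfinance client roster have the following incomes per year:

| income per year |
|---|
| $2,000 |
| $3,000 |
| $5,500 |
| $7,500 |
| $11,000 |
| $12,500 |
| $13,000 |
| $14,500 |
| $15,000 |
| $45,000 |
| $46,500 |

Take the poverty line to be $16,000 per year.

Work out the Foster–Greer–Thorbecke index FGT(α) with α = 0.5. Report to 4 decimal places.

Below the line: $2,000, $3,000, $5,500, $7,500, $11,000, $12,500, $13,000, $14,500, $15,000 (q = 9 of N = 11).
Normalized shortfalls: (16000−2000)/16000 = 0.8750; (16000−3000)/16000 = 0.8125; (16000−5500)/16000 = 0.6562; (16000−7500)/16000 = 0.5312; (16000−11000)/16000 = 0.3125; (16000−12500)/16000 = 0.2188; (16000−13000)/16000 = 0.1875; (16000−14500)/16000 = 0.0938; (16000−15000)/16000 = 0.0625.
Raised to α = 0.5: 0.93541; 0.90139; 0.81009; 0.72887; 0.55902; 0.46771; 0.43301; 0.30619; 0.25000.
Sum = 5.391687; FGT(0.5) = 5.391687 / 11 = 0.4902.

0.4902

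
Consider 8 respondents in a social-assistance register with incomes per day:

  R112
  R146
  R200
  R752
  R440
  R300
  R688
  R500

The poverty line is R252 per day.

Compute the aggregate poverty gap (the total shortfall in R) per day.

Below the line: R112, R146, R200 (q = 3 of N = 8).
Individual gaps: 252−112 = 140; 252−146 = 106; 252−200 = 52.
Aggregate gap = R298.

R298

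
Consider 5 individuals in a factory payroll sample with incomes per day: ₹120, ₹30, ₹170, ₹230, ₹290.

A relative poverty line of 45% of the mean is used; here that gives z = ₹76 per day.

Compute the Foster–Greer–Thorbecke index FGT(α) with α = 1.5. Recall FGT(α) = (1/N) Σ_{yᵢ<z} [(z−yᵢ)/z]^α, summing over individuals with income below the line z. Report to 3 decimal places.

0.094

Poor units: ₹30 (q = 1 of N = 5).
Relative gaps: (76−30)/76 = 0.6053.
Raised to α = 1.5: 0.47089.
Sum = 0.470887; FGT(1.5) = 0.470887 / 5 = 0.094.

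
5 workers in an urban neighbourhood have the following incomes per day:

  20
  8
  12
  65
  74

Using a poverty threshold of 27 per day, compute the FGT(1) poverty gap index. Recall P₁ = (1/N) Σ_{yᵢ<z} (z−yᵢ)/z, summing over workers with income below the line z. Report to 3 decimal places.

0.304

Below z: 8, 12, 20 (q = 3 of N = 5).
Shortfall ratios: (27−8)/27 = 0.7037; (27−12)/27 = 0.5556; (27−20)/27 = 0.2593.
Sum of shortfalls = 1.518519; P₁ averages over all N: 1.518519 / 5 = 0.304.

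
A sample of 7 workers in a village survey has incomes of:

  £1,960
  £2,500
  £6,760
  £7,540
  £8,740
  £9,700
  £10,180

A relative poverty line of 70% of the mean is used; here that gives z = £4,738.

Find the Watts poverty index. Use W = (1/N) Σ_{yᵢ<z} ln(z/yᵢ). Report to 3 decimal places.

Incomes under z: £1,960, £2,500 (q = 2 of N = 7).
Log gaps: ln(4738/1960) = 0.8827; ln(4738/2500) = 0.6393.
W = 1.521995 / 7 = 0.217.

0.217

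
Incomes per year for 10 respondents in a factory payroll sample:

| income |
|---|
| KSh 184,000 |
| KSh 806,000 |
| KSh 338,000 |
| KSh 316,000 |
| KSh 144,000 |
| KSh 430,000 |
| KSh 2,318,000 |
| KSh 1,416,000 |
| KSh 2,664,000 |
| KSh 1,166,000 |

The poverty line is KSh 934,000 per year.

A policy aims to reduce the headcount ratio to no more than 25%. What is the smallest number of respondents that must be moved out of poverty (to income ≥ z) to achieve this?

6 of the 10 respondents are poor, so H = 6/10 = 0.600.
A headcount ratio of at most 25% allows at most ⌊0.25 × 10⌋ = 2 poor respondents.
So at least 6 − 2 = 4 must be lifted.

4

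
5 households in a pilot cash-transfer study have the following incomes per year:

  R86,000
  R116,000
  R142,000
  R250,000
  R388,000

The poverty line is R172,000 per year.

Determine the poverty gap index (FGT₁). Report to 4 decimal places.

0.2000

Poor units: R86,000, R116,000, R142,000 (q = 3 of N = 5).
Shortfall ratios: (172000−86000)/172000 = 0.5000; (172000−116000)/172000 = 0.3256; (172000−142000)/172000 = 0.1744.
Sum of shortfalls = 1.000000; P₁ averages over all N: 1.000000 / 5 = 0.2000.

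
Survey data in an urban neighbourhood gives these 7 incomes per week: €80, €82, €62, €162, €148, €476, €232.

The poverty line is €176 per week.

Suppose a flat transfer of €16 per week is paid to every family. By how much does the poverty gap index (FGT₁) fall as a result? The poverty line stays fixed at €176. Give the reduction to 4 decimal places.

0.0633

Before: below the line — €62, €80, €82, €148, €162; poverty gap index (FGT₁) = 0.280844.
After the €16 transfer: below the line — €78, €96, €98, €164; poverty gap index (FGT₁) = 0.217532.
Reduction = 0.280844 − 0.217532 = 0.0633.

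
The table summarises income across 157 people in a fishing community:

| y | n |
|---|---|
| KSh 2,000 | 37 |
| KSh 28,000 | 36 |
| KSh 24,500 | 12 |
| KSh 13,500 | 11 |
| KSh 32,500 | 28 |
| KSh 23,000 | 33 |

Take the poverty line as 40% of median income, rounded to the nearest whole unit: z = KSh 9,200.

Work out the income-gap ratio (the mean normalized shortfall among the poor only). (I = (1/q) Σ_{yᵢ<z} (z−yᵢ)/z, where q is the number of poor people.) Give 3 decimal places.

0.783

Incomes under z: 37×KSh 2,000 (q = 37 of N = 157).
Relative gaps: 0.7826 (×37); sum = 28.956522.
I averages over the q = 37 poor units only: 28.956522 / 37 = 0.783.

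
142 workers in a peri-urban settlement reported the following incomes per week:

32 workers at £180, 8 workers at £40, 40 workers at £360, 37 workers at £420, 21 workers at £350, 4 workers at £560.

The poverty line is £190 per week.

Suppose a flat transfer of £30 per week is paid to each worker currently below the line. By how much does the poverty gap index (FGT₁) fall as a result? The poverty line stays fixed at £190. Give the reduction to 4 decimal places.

Before: below the line — 8×£40, 32×£180; poverty gap index (FGT₁) = 0.056338.
After the £30 transfer: below the line — 8×£70; poverty gap index (FGT₁) = 0.035582.
Reduction = 0.056338 − 0.035582 = 0.0208.

0.0208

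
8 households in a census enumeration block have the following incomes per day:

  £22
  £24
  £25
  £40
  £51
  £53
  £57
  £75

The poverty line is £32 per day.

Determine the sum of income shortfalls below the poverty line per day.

£25

Incomes under z: £22, £24, £25 (q = 3 of N = 8).
Individual gaps: 32−22 = 10; 32−24 = 8; 32−25 = 7.
Aggregate gap = £25.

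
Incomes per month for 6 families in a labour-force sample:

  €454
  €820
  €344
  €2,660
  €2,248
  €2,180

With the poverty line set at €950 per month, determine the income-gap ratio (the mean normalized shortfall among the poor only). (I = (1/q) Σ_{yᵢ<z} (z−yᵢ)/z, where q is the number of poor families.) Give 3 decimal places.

0.432

Poor units: €344, €454, €820 (q = 3 of N = 6).
Relative gaps: 0.6379, 0.5221, 0.1368; sum = 1.296842.
The income-gap ratio divides by q (the poor only): 1.296842 / 3 = 0.432.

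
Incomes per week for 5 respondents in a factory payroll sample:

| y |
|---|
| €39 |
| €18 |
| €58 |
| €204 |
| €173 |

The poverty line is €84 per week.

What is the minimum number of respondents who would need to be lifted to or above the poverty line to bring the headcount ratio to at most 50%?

3 of the 5 respondents are poor, so H = 3/5 = 0.600.
A headcount ratio of at most 50% allows at most ⌊0.50 × 5⌋ = 2 poor respondents.
So at least 3 − 2 = 1 must be lifted.

1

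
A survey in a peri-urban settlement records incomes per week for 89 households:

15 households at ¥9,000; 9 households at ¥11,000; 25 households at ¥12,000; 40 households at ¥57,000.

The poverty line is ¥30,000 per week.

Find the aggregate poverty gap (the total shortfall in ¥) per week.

Incomes under z: 15×¥9,000, 9×¥11,000, 25×¥12,000 (q = 49 of N = 89).
Individual gaps: 15×(30000−9000) = 315000; 9×(30000−11000) = 171000; 25×(30000−12000) = 450000.
Aggregate gap = ¥936,000.

¥936,000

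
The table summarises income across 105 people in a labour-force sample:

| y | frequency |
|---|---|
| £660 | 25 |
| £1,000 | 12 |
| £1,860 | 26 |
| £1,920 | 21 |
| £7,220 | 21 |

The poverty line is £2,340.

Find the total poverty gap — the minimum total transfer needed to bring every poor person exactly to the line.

Poor units: 25×£660, 12×£1,000, 26×£1,860, 21×£1,920 (q = 84 of N = 105).
Individual gaps: 25×(2340−660) = 42000; 12×(2340−1000) = 16080; 26×(2340−1860) = 12480; 21×(2340−1920) = 8820.
Aggregate gap = £79,380.

£79,380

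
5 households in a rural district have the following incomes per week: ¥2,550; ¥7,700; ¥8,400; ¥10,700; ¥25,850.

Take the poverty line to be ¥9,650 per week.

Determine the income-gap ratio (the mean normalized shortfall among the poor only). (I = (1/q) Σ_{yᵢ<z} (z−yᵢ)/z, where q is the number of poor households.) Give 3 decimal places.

0.356

Below z: ¥2,550, ¥7,700, ¥8,400 (q = 3 of N = 5).
Shortfall ratios (z−y)/z: 0.7358, 0.2021, 0.1295; sum = 1.067358.
I averages over the q = 3 poor units only: 1.067358 / 3 = 0.356.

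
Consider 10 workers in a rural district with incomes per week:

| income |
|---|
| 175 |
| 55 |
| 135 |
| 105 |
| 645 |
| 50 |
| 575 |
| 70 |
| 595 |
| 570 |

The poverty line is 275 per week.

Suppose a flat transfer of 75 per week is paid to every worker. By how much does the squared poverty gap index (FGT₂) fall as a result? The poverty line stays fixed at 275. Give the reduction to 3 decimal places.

Before: below the line — 50, 55, 70, 105, 135, 175; squared poverty gap index (FGT₂) = 0.26387.
After the 75 transfer: below the line — 125, 130, 145, 180, 210, 250; squared poverty gap index (FGT₂) = 0.09825.
Reduction = 0.26387 − 0.09825 = 0.166.

0.166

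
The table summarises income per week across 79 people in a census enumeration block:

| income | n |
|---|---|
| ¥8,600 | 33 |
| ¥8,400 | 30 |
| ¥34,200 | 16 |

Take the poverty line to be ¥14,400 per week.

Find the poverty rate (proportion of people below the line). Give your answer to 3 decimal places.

63 of the 79 people have income below ¥14,400.
H = 63/79 = 0.797.

0.797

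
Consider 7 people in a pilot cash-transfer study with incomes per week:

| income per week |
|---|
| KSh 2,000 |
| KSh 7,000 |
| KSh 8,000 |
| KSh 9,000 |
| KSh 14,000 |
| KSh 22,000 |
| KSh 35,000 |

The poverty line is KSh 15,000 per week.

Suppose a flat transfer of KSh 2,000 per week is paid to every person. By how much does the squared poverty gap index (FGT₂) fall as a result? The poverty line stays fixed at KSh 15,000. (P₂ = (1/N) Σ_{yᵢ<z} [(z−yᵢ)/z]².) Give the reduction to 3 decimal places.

Before: below the line — KSh 2,000, KSh 7,000, KSh 8,000, KSh 9,000, KSh 14,000; squared poverty gap index (FGT₂) = 0.20254.
After the KSh 2,000 transfer: below the line — KSh 4,000, KSh 9,000, KSh 10,000, KSh 11,000; squared poverty gap index (FGT₂) = 0.12571.
Reduction = 0.20254 − 0.12571 = 0.077.

0.077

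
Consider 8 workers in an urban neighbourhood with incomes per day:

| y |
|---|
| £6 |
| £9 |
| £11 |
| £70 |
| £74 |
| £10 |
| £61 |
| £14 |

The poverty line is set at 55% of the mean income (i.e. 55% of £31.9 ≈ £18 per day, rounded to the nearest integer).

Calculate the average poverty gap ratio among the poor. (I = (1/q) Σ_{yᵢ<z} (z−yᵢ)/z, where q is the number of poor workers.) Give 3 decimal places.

Poor units: £6, £9, £10, £11, £14 (q = 5 of N = 8).
Shortfall ratios (z−y)/z: 0.6667, 0.5000, 0.4444, 0.3889, 0.2222; sum = 2.222222.
The income-gap ratio divides by q (the poor only): 2.222222 / 5 = 0.444.

0.444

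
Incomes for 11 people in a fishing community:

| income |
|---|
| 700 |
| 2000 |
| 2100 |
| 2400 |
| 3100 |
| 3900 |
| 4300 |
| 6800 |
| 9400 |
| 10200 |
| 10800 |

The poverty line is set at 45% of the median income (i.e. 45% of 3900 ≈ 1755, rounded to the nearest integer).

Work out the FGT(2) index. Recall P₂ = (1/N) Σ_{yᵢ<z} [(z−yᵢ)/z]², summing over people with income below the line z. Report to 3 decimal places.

Below z: 700 (q = 1 of N = 11).
Shortfall ratios: (1755−700)/1755 = 0.6011.
Squared: 0.3614.
Sum = 0.361369; P₂ = 0.361369 / 11 = 0.033.

0.033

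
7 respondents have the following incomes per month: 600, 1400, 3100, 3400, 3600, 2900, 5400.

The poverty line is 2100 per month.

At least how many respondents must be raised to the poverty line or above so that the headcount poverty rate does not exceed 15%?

2 of the 7 respondents are poor, so H = 2/7 = 0.286.
A headcount ratio of at most 15% allows at most ⌊0.15 × 7⌋ = 1 poor respondents.
So at least 2 − 1 = 1 must be lifted.

1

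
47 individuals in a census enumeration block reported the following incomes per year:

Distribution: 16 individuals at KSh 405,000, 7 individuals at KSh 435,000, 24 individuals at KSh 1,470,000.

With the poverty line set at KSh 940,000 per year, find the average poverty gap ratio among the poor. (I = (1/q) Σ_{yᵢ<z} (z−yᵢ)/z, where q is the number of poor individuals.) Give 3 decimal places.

0.559

Below z: 16×KSh 405,000, 7×KSh 435,000 (q = 23 of N = 47).
Shortfall ratios (z−y)/z: 0.5691 (×16), 0.5372 (×7); sum = 12.867021.
I averages over the q = 23 poor units only: 12.867021 / 23 = 0.559.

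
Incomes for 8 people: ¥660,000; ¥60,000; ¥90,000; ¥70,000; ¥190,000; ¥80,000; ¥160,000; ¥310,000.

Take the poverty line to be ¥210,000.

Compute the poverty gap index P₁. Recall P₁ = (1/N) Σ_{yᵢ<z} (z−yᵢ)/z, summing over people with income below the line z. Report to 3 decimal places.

Below the line: ¥60,000, ¥70,000, ¥80,000, ¥90,000, ¥160,000, ¥190,000 (q = 6 of N = 8).
Gap ratios (z−y)/z: (210000−60000)/210000 = 0.7143; (210000−70000)/210000 = 0.6667; (210000−80000)/210000 = 0.6190; (210000−90000)/210000 = 0.5714; (210000−160000)/210000 = 0.2381; (210000−190000)/210000 = 0.0952.
Σ = 2.904762. Dividing by the full population N = 8 gives P₁ = 0.363.

0.363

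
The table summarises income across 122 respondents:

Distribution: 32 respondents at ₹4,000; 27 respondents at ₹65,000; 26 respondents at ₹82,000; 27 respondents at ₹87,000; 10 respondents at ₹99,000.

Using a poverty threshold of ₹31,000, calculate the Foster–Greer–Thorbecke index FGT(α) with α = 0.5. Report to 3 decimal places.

0.245

Incomes under z: 32×₹4,000 (q = 32 of N = 122).
Normalized shortfalls: (31000−4000)/31000 = 0.8710 (×32).
Raised to α = 0.5: 0.93326 (×32).
Sum = 29.864209; FGT(0.5) = 29.864209 / 122 = 0.245.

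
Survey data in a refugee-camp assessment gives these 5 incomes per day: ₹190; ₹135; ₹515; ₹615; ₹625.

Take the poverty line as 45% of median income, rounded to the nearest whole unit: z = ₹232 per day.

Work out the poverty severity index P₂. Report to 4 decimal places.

Below the line: ₹135, ₹190 (q = 2 of N = 5).
Shortfall ratios: (232−135)/232 = 0.4181; (232−190)/232 = 0.1810.
Squared: 0.1748; 0.0328.
Sum = 0.207584; P₂ = 0.207584 / 5 = 0.0415.

0.0415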